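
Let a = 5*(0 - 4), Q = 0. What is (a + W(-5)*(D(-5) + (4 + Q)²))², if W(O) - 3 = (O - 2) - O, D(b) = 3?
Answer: 1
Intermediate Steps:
a = -20 (a = 5*(-4) = -20)
W(O) = 1 (W(O) = 3 + ((O - 2) - O) = 3 + ((-2 + O) - O) = 3 - 2 = 1)
(a + W(-5)*(D(-5) + (4 + Q)²))² = (-20 + 1*(3 + (4 + 0)²))² = (-20 + 1*(3 + 4²))² = (-20 + 1*(3 + 16))² = (-20 + 1*19)² = (-20 + 19)² = (-1)² = 1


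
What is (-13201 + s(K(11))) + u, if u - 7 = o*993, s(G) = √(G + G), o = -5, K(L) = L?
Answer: -18159 + √22 ≈ -18154.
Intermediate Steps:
s(G) = √2*√G (s(G) = √(2*G) = √2*√G)
u = -4958 (u = 7 - 5*993 = 7 - 4965 = -4958)
(-13201 + s(K(11))) + u = (-13201 + √2*√11) - 4958 = (-13201 + √22) - 4958 = -18159 + √22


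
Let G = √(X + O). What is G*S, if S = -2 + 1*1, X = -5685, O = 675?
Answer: -I*√5010 ≈ -70.781*I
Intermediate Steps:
S = -1 (S = -2 + 1 = -1)
G = I*√5010 (G = √(-5685 + 675) = √(-5010) = I*√5010 ≈ 70.781*I)
G*S = (I*√5010)*(-1) = -I*√5010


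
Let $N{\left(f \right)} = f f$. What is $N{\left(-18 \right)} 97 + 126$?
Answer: $31554$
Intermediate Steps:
$N{\left(f \right)} = f^{2}$
$N{\left(-18 \right)} 97 + 126 = \left(-18\right)^{2} \cdot 97 + 126 = 324 \cdot 97 + 126 = 31428 + 126 = 31554$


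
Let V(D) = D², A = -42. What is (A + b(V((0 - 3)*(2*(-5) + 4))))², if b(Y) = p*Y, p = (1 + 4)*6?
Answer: 93663684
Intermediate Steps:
p = 30 (p = 5*6 = 30)
b(Y) = 30*Y
(A + b(V((0 - 3)*(2*(-5) + 4))))² = (-42 + 30*((0 - 3)*(2*(-5) + 4))²)² = (-42 + 30*(-3*(-10 + 4))²)² = (-42 + 30*(-3*(-6))²)² = (-42 + 30*18²)² = (-42 + 30*324)² = (-42 + 9720)² = 9678² = 93663684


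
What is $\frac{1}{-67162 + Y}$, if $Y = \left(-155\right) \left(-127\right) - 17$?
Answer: $- \frac{1}{47494} \approx -2.1055 \cdot 10^{-5}$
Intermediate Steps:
$Y = 19668$ ($Y = 19685 - 17 = 19668$)
$\frac{1}{-67162 + Y} = \frac{1}{-67162 + 19668} = \frac{1}{-47494} = - \frac{1}{47494}$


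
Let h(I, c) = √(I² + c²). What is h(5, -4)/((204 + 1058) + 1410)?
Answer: √41/2672 ≈ 0.0023964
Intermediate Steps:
h(5, -4)/((204 + 1058) + 1410) = √(5² + (-4)²)/((204 + 1058) + 1410) = √(25 + 16)/(1262 + 1410) = √41/2672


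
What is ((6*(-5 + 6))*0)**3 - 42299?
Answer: -42299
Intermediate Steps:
((6*(-5 + 6))*0)**3 - 42299 = ((6*1)*0)**3 - 42299 = (6*0)**3 - 42299 = 0**3 - 42299 = 0 - 42299 = -42299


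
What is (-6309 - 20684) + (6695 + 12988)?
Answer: -7310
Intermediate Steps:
(-6309 - 20684) + (6695 + 12988) = -26993 + 19683 = -7310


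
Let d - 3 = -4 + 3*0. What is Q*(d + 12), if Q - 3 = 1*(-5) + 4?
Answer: 22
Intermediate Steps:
d = -1 (d = 3 + (-4 + 3*0) = 3 + (-4 + 0) = 3 - 4 = -1)
Q = 2 (Q = 3 + (1*(-5) + 4) = 3 + (-5 + 4) = 3 - 1 = 2)
Q*(d + 12) = 2*(-1 + 12) = 2*11 = 22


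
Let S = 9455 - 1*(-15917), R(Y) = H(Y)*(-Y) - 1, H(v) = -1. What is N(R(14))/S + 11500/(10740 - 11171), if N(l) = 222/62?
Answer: -9045070159/338995292 ≈ -26.682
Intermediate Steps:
R(Y) = -1 + Y (R(Y) = -(-1)*Y - 1 = Y - 1 = -1 + Y)
N(l) = 111/31 (N(l) = 222*(1/62) = 111/31)
S = 25372 (S = 9455 + 15917 = 25372)
N(R(14))/S + 11500/(10740 - 11171) = (111/31)/25372 + 11500/(10740 - 11171) = (111/31)*(1/25372) + 11500/(-431) = 111/786532 + 11500*(-1/431) = 111/786532 - 11500/431 = -9045070159/338995292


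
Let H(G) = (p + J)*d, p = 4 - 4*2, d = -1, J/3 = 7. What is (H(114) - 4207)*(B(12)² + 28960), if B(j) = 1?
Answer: -122331264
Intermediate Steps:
J = 21 (J = 3*7 = 21)
p = -4 (p = 4 - 8 = -4)
H(G) = -17 (H(G) = (-4 + 21)*(-1) = 17*(-1) = -17)
(H(114) - 4207)*(B(12)² + 28960) = (-17 - 4207)*(1² + 28960) = -4224*(1 + 28960) = -4224*28961 = -122331264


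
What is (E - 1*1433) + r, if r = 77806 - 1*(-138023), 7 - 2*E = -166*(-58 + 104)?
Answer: 436435/2 ≈ 2.1822e+5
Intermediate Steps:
E = 7643/2 (E = 7/2 - (-83)*(-58 + 104) = 7/2 - (-83)*46 = 7/2 - ½*(-7636) = 7/2 + 3818 = 7643/2 ≈ 3821.5)
r = 215829 (r = 77806 + 138023 = 215829)
(E - 1*1433) + r = (7643/2 - 1*1433) + 215829 = (7643/2 - 1433) + 215829 = 4777/2 + 215829 = 436435/2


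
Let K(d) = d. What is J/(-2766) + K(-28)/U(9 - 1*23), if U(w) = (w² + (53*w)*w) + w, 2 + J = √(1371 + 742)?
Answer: -2011/1044165 - √2113/2766 ≈ -0.018545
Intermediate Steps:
J = -2 + √2113 (J = -2 + √(1371 + 742) = -2 + √2113 ≈ 43.967)
U(w) = w + 54*w² (U(w) = (w² + 53*w²) + w = 54*w² + w = w + 54*w²)
J/(-2766) + K(-28)/U(9 - 1*23) = (-2 + √2113)/(-2766) - 28*1/((1 + 54*(9 - 1*23))*(9 - 1*23)) = (-2 + √2113)*(-1/2766) - 28*1/((1 + 54*(9 - 23))*(9 - 23)) = (1/1383 - √2113/2766) - 28*(-1/(14*(1 + 54*(-14)))) = (1/1383 - √2113/2766) - 28*(-1/(14*(1 - 756))) = (1/1383 - √2113/2766) - 28/((-14*(-755))) = (1/1383 - √2113/2766) - 28/10570 = (1/1383 - √2113/2766) - 28*1/10570 = (1/1383 - √2113/2766) - 2/755 = -2011/1044165 - √2113/2766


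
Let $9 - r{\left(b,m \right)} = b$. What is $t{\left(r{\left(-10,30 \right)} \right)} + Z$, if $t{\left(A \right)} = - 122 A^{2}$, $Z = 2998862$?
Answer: $2954820$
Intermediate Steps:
$r{\left(b,m \right)} = 9 - b$
$t{\left(r{\left(-10,30 \right)} \right)} + Z = - 122 \left(9 - -10\right)^{2} + 2998862 = - 122 \left(9 + 10\right)^{2} + 2998862 = - 122 \cdot 19^{2} + 2998862 = \left(-122\right) 361 + 2998862 = -44042 + 2998862 = 2954820$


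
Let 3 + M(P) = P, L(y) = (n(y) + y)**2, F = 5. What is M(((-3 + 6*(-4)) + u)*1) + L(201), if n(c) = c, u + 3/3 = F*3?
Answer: 161588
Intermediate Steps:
u = 14 (u = -1 + 5*3 = -1 + 15 = 14)
L(y) = 4*y**2 (L(y) = (y + y)**2 = (2*y)**2 = 4*y**2)
M(P) = -3 + P
M(((-3 + 6*(-4)) + u)*1) + L(201) = (-3 + ((-3 + 6*(-4)) + 14)*1) + 4*201**2 = (-3 + ((-3 - 24) + 14)*1) + 4*40401 = (-3 + (-27 + 14)*1) + 161604 = (-3 - 13*1) + 161604 = (-3 - 13) + 161604 = -16 + 161604 = 161588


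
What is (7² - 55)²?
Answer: 36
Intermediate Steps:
(7² - 55)² = (49 - 55)² = (-6)² = 36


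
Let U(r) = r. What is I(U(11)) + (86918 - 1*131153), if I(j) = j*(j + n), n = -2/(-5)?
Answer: -220548/5 ≈ -44110.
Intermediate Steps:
n = ⅖ (n = -2*(-⅕) = ⅖ ≈ 0.40000)
I(j) = j*(⅖ + j) (I(j) = j*(j + ⅖) = j*(⅖ + j))
I(U(11)) + (86918 - 1*131153) = (⅕)*11*(2 + 5*11) + (86918 - 1*131153) = (⅕)*11*(2 + 55) + (86918 - 131153) = (⅕)*11*57 - 44235 = 627/5 - 44235 = -220548/5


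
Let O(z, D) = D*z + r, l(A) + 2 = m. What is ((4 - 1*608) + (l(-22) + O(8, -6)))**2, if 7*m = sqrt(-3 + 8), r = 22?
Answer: (4424 - sqrt(5))**2/49 ≈ 3.9902e+5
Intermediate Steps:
m = sqrt(5)/7 (m = sqrt(-3 + 8)/7 = sqrt(5)/7 ≈ 0.31944)
l(A) = -2 + sqrt(5)/7
O(z, D) = 22 + D*z (O(z, D) = D*z + 22 = 22 + D*z)
((4 - 1*608) + (l(-22) + O(8, -6)))**2 = ((4 - 1*608) + ((-2 + sqrt(5)/7) + (22 - 6*8)))**2 = ((4 - 608) + ((-2 + sqrt(5)/7) + (22 - 48)))**2 = (-604 + ((-2 + sqrt(5)/7) - 26))**2 = (-604 + (-28 + sqrt(5)/7))**2 = (-632 + sqrt(5)/7)**2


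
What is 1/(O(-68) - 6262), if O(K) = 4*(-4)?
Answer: -1/6278 ≈ -0.00015929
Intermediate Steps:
O(K) = -16
1/(O(-68) - 6262) = 1/(-16 - 6262) = 1/(-6278) = -1/6278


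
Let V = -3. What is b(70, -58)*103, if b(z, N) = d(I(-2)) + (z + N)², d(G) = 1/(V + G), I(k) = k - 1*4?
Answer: 133385/9 ≈ 14821.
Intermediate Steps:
I(k) = -4 + k (I(k) = k - 4 = -4 + k)
d(G) = 1/(-3 + G)
b(z, N) = -⅑ + (N + z)² (b(z, N) = 1/(-3 + (-4 - 2)) + (z + N)² = 1/(-3 - 6) + (N + z)² = 1/(-9) + (N + z)² = -⅑ + (N + z)²)
b(70, -58)*103 = (-⅑ + (-58 + 70)²)*103 = (-⅑ + 12²)*103 = (-⅑ + 144)*103 = (1295/9)*103 = 133385/9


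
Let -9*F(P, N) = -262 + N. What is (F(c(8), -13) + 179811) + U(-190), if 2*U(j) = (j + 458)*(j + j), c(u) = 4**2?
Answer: 1160294/9 ≈ 1.2892e+5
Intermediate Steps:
c(u) = 16
F(P, N) = 262/9 - N/9 (F(P, N) = -(-262 + N)/9 = 262/9 - N/9)
U(j) = j*(458 + j) (U(j) = ((j + 458)*(j + j))/2 = ((458 + j)*(2*j))/2 = (2*j*(458 + j))/2 = j*(458 + j))
(F(c(8), -13) + 179811) + U(-190) = ((262/9 - 1/9*(-13)) + 179811) - 190*(458 - 190) = ((262/9 + 13/9) + 179811) - 190*268 = (275/9 + 179811) - 50920 = 1618574/9 - 50920 = 1160294/9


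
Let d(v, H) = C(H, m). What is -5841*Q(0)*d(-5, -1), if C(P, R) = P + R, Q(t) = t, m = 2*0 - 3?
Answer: 0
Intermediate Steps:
m = -3 (m = 0 - 3 = -3)
d(v, H) = -3 + H (d(v, H) = H - 3 = -3 + H)
-5841*Q(0)*d(-5, -1) = -0*(-3 - 1) = -0*(-4) = -5841*0 = 0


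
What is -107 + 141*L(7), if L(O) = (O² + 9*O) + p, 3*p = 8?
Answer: 16061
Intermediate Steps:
p = 8/3 (p = (⅓)*8 = 8/3 ≈ 2.6667)
L(O) = 8/3 + O² + 9*O (L(O) = (O² + 9*O) + 8/3 = 8/3 + O² + 9*O)
-107 + 141*L(7) = -107 + 141*(8/3 + 7² + 9*7) = -107 + 141*(8/3 + 49 + 63) = -107 + 141*(344/3) = -107 + 16168 = 16061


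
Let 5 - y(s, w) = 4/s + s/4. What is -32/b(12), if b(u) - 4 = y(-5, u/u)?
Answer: -640/221 ≈ -2.8959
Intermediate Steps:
y(s, w) = 5 - 4/s - s/4 (y(s, w) = 5 - (4/s + s/4) = 5 + (-4/s - s/4) = 5 - 4/s - s/4)
b(u) = 221/20 (b(u) = 4 + (5 - 4/(-5) - ¼*(-5)) = 4 + (5 - 4*(-⅕) + 5/4) = 4 + (5 + ⅘ + 5/4) = 4 + 141/20 = 221/20)
-32/b(12) = -32/221/20 = -32*20/221 = -640/221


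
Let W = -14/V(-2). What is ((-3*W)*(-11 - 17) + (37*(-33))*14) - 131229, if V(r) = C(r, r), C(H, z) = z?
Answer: -147735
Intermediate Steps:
V(r) = r
W = 7 (W = -14/(-2) = -14*(-1/2) = 7)
((-3*W)*(-11 - 17) + (37*(-33))*14) - 131229 = ((-3*7)*(-11 - 17) + (37*(-33))*14) - 131229 = (-21*(-28) - 1221*14) - 131229 = (588 - 17094) - 131229 = -16506 - 131229 = -147735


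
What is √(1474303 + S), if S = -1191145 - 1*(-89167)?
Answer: 5*√14893 ≈ 610.18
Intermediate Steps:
S = -1101978 (S = -1191145 + 89167 = -1101978)
√(1474303 + S) = √(1474303 - 1101978) = √372325 = 5*√14893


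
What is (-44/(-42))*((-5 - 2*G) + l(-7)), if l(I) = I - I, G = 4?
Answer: -286/21 ≈ -13.619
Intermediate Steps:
l(I) = 0
(-44/(-42))*((-5 - 2*G) + l(-7)) = (-44/(-42))*((-5 - 2*4) + 0) = (-44*(-1/42))*((-5 - 8) + 0) = 22*(-13 + 0)/21 = (22/21)*(-13) = -286/21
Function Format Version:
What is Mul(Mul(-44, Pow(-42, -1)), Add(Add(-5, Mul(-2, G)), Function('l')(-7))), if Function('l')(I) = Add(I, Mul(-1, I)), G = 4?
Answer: Rational(-286, 21) ≈ -13.619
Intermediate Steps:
Function('l')(I) = 0
Mul(Mul(-44, Pow(-42, -1)), Add(Add(-5, Mul(-2, G)), Function('l')(-7))) = Mul(Mul(-44, Pow(-42, -1)), Add(Add(-5, Mul(-2, 4)), 0)) = Mul(Mul(-44, Rational(-1, 42)), Add(Add(-5, -8), 0)) = Mul(Rational(22, 21), Add(-13, 0)) = Mul(Rational(22, 21), -13) = Rational(-286, 21)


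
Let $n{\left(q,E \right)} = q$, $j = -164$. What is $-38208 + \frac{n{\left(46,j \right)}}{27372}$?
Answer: $- \frac{522914665}{13686} \approx -38208.0$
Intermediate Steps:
$-38208 + \frac{n{\left(46,j \right)}}{27372} = -38208 + \frac{46}{27372} = -38208 + 46 \cdot \frac{1}{27372} = -38208 + \frac{23}{13686} = - \frac{522914665}{13686}$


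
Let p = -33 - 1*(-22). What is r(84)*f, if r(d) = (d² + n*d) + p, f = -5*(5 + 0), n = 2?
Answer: -180325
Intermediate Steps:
p = -11 (p = -33 + 22 = -11)
f = -25 (f = -5*5 = -25)
r(d) = -11 + d² + 2*d (r(d) = (d² + 2*d) - 11 = -11 + d² + 2*d)
r(84)*f = (-11 + 84² + 2*84)*(-25) = (-11 + 7056 + 168)*(-25) = 7213*(-25) = -180325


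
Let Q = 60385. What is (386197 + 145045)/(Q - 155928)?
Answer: -531242/95543 ≈ -5.5602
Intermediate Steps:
(386197 + 145045)/(Q - 155928) = (386197 + 145045)/(60385 - 155928) = 531242/(-95543) = 531242*(-1/95543) = -531242/95543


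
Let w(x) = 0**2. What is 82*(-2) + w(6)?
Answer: -164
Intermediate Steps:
w(x) = 0
82*(-2) + w(6) = 82*(-2) + 0 = -164 + 0 = -164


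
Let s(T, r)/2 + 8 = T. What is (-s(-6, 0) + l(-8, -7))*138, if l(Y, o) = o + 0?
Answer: 2898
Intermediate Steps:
l(Y, o) = o
s(T, r) = -16 + 2*T
(-s(-6, 0) + l(-8, -7))*138 = (-(-16 + 2*(-6)) - 7)*138 = (-(-16 - 12) - 7)*138 = (-1*(-28) - 7)*138 = (28 - 7)*138 = 21*138 = 2898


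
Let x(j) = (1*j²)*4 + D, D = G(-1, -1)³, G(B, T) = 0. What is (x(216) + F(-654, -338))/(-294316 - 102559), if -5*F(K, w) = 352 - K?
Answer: -932114/1984375 ≈ -0.46973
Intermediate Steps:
F(K, w) = -352/5 + K/5 (F(K, w) = -(352 - K)/5 = -352/5 + K/5)
D = 0 (D = 0³ = 0)
x(j) = 4*j² (x(j) = (1*j²)*4 + 0 = j²*4 + 0 = 4*j² + 0 = 4*j²)
(x(216) + F(-654, -338))/(-294316 - 102559) = (4*216² + (-352/5 + (⅕)*(-654)))/(-294316 - 102559) = (4*46656 + (-352/5 - 654/5))/(-396875) = (186624 - 1006/5)*(-1/396875) = (932114/5)*(-1/396875) = -932114/1984375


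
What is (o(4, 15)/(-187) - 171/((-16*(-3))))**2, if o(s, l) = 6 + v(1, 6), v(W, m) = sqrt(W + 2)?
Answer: 115670793/8952064 + 10755*sqrt(3)/279752 ≈ 12.988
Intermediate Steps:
v(W, m) = sqrt(2 + W)
o(s, l) = 6 + sqrt(3) (o(s, l) = 6 + sqrt(2 + 1) = 6 + sqrt(3))
(o(4, 15)/(-187) - 171/((-16*(-3))))**2 = ((6 + sqrt(3))/(-187) - 171/((-16*(-3))))**2 = ((6 + sqrt(3))*(-1/187) - 171/48)**2 = ((-6/187 - sqrt(3)/187) - 171*1/48)**2 = ((-6/187 - sqrt(3)/187) - 57/16)**2 = (-10755/2992 - sqrt(3)/187)**2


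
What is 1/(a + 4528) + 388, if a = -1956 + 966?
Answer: 1372745/3538 ≈ 388.00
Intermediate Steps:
a = -990
1/(a + 4528) + 388 = 1/(-990 + 4528) + 388 = 1/3538 + 388 = 1372745/3538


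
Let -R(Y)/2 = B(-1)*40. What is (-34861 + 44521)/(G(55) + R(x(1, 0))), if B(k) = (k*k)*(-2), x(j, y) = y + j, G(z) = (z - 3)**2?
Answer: 2415/716 ≈ 3.3729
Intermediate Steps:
G(z) = (-3 + z)**2
x(j, y) = j + y
B(k) = -2*k**2 (B(k) = k**2*(-2) = -2*k**2)
R(Y) = 160 (R(Y) = -2*(-2*(-1)**2)*40 = -2*(-2*1)*40 = -(-4)*40 = -2*(-80) = 160)
(-34861 + 44521)/(G(55) + R(x(1, 0))) = (-34861 + 44521)/((-3 + 55)**2 + 160) = 9660/(52**2 + 160) = 9660/(2704 + 160) = 9660/2864 = 9660*(1/2864) = 2415/716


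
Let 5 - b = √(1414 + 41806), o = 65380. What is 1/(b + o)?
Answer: 13077/855031001 + 2*√10805/4275155005 ≈ 1.5343e-5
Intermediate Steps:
b = 5 - 2*√10805 (b = 5 - √(1414 + 41806) = 5 - √43220 = 5 - 2*√10805 ≈ -202.89)
1/(b + o) = 1/((5 - 2*√10805) + 65380) = 1/(65385 - 2*√10805)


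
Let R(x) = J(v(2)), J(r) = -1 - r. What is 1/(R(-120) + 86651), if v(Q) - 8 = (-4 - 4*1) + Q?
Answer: 1/86648 ≈ 1.1541e-5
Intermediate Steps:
v(Q) = Q (v(Q) = 8 + ((-4 - 4*1) + Q) = 8 + ((-4 - 4) + Q) = 8 + (-8 + Q) = Q)
R(x) = -3 (R(x) = -1 - 1*2 = -1 - 2 = -3)
1/(R(-120) + 86651) = 1/(-3 + 86651) = 1/86648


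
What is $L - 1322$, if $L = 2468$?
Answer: $1146$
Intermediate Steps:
$L - 1322 = 2468 - 1322 = 1146$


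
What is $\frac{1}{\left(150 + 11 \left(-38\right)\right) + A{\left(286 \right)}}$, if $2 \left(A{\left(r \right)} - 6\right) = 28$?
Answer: $- \frac{1}{248} \approx -0.0040323$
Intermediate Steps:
$A{\left(r \right)} = 20$ ($A{\left(r \right)} = 6 + \frac{1}{2} \cdot 28 = 6 + 14 = 20$)
$\frac{1}{\left(150 + 11 \left(-38\right)\right) + A{\left(286 \right)}} = \frac{1}{\left(150 + 11 \left(-38\right)\right) + 20} = \frac{1}{\left(150 - 418\right) + 20} = \frac{1}{-268 + 20} = \frac{1}{-248} = - \frac{1}{248}$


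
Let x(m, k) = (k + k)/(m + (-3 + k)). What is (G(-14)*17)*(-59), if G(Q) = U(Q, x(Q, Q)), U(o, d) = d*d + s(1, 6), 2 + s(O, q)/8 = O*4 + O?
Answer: -23919544/961 ≈ -24890.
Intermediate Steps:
s(O, q) = -16 + 40*O (s(O, q) = -16 + 8*(O*4 + O) = -16 + 8*(4*O + O) = -16 + 8*(5*O) = -16 + 40*O)
x(m, k) = 2*k/(-3 + k + m) (x(m, k) = (2*k)/(-3 + k + m) = 2*k/(-3 + k + m))
U(o, d) = 24 + d² (U(o, d) = d*d + (-16 + 40*1) = d² + (-16 + 40) = d² + 24 = 24 + d²)
G(Q) = 24 + 4*Q²/(-3 + 2*Q)² (G(Q) = 24 + (2*Q/(-3 + Q + Q))² = 24 + (2*Q/(-3 + 2*Q))² = 24 + 4*Q²/(-3 + 2*Q)²)
(G(-14)*17)*(-59) = ((24 + 4*(-14)²/(-3 + 2*(-14))²)*17)*(-59) = ((24 + 4*196/(-3 - 28)²)*17)*(-59) = ((24 + 4*196/(-31)²)*17)*(-59) = ((24 + 4*196*(1/961))*17)*(-59) = ((24 + 784/961)*17)*(-59) = ((23848/961)*17)*(-59) = (405416/961)*(-59) = -23919544/961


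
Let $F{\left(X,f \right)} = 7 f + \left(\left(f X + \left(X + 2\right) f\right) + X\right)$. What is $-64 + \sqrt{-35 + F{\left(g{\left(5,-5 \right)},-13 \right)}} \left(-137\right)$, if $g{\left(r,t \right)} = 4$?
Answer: $-64 - 822 i \sqrt{7} \approx -64.0 - 2174.8 i$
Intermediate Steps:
$F{\left(X,f \right)} = X + 7 f + X f + f \left(2 + X\right)$ ($F{\left(X,f \right)} = 7 f + \left(\left(X f + \left(2 + X\right) f\right) + X\right) = 7 f + \left(\left(X f + f \left(2 + X\right)\right) + X\right) = 7 f + \left(X + X f + f \left(2 + X\right)\right) = X + 7 f + X f + f \left(2 + X\right)$)
$-64 + \sqrt{-35 + F{\left(g{\left(5,-5 \right)},-13 \right)}} \left(-137\right) = -64 + \sqrt{-35 + \left(4 + 9 \left(-13\right) + 2 \cdot 4 \left(-13\right)\right)} \left(-137\right) = -64 + \sqrt{-35 - 217} \left(-137\right) = -64 + \sqrt{-252} \left(-137\right) = -64 + 6 i \sqrt{7} \left(-137\right) = -64 - 822 i \sqrt{7}$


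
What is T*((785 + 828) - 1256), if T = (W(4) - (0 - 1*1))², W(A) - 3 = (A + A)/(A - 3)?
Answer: 51408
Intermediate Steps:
W(A) = 3 + 2*A/(-3 + A) (W(A) = 3 + (A + A)/(A - 3) = 3 + (2*A)/(-3 + A) = 3 + 2*A/(-3 + A))
T = 144 (T = ((-9 + 5*4)/(-3 + 4) - (0 - 1*1))² = ((-9 + 20)/1 - (0 - 1))² = (1*11 - 1*(-1))² = (11 + 1)² = 12² = 144)
T*((785 + 828) - 1256) = 144*((785 + 828) - 1256) = 144*(1613 - 1256) = 144*357 = 51408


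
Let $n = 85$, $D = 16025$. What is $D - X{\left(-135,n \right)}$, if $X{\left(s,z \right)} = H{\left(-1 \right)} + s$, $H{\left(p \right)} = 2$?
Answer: $16158$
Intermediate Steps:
$X{\left(s,z \right)} = 2 + s$
$D - X{\left(-135,n \right)} = 16025 - \left(2 - 135\right) = 16025 - -133 = 16025 + 133 = 16158$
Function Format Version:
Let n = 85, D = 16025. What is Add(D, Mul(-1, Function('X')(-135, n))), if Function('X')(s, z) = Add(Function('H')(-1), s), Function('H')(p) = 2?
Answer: 16158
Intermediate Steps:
Function('X')(s, z) = Add(2, s)
Add(D, Mul(-1, Function('X')(-135, n))) = Add(16025, Mul(-1, Add(2, -135))) = Add(16025, Mul(-1, -133)) = Add(16025, 133) = 16158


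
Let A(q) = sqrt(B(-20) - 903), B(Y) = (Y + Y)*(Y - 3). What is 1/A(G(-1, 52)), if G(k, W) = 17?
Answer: sqrt(17)/17 ≈ 0.24254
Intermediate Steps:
B(Y) = 2*Y*(-3 + Y) (B(Y) = (2*Y)*(-3 + Y) = 2*Y*(-3 + Y))
A(q) = sqrt(17) (A(q) = sqrt(2*(-20)*(-3 - 20) - 903) = sqrt(2*(-20)*(-23) - 903) = sqrt(920 - 903) = sqrt(17))
1/A(G(-1, 52)) = 1/(sqrt(17)) = sqrt(17)/17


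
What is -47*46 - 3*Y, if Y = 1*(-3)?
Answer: -2153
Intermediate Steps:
Y = -3
-47*46 - 3*Y = -47*46 - 3*(-3) = -2162 + 9 = -2153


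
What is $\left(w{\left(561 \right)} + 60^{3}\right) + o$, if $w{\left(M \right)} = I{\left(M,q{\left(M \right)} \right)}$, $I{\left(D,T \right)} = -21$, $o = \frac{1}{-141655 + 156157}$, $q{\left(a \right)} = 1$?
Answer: $\frac{3132127459}{14502} \approx 2.1598 \cdot 10^{5}$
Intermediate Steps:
$o = \frac{1}{14502} \approx 6.8956 \cdot 10^{-5}$
$w{\left(M \right)} = -21$
$\left(w{\left(561 \right)} + 60^{3}\right) + o = \left(-21 + 60^{3}\right) + \frac{1}{14502} = \left(-21 + 216000\right) + \frac{1}{14502} = 215979 + \frac{1}{14502} = \frac{3132127459}{14502}$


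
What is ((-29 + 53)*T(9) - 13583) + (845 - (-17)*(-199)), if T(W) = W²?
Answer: -14177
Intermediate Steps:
((-29 + 53)*T(9) - 13583) + (845 - (-17)*(-199)) = ((-29 + 53)*9² - 13583) + (845 - (-17)*(-199)) = (24*81 - 13583) + (845 - 1*3383) = (1944 - 13583) + (845 - 3383) = -11639 - 2538 = -14177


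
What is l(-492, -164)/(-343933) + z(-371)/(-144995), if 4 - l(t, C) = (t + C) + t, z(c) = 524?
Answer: -347255132/49868565335 ≈ -0.0069634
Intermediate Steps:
l(t, C) = 4 - C - 2*t (l(t, C) = 4 - ((t + C) + t) = 4 - ((C + t) + t) = 4 - (C + 2*t) = 4 + (-C - 2*t) = 4 - C - 2*t)
l(-492, -164)/(-343933) + z(-371)/(-144995) = (4 - 1*(-164) - 2*(-492))/(-343933) + 524/(-144995) = (4 + 164 + 984)*(-1/343933) + 524*(-1/144995) = 1152*(-1/343933) - 524/144995 = -1152/343933 - 524/144995 = -347255132/49868565335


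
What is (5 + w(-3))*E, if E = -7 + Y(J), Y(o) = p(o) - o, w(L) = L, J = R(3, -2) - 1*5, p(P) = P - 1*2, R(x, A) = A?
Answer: -18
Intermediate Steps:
p(P) = -2 + P (p(P) = P - 2 = -2 + P)
J = -7 (J = -2 - 1*5 = -2 - 5 = -7)
Y(o) = -2 (Y(o) = (-2 + o) - o = -2)
E = -9 (E = -7 - 2 = -9)
(5 + w(-3))*E = (5 - 3)*(-9) = 2*(-9) = -18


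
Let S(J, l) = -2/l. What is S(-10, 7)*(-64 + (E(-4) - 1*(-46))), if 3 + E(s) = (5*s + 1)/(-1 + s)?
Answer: 172/35 ≈ 4.9143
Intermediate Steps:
E(s) = -3 + (1 + 5*s)/(-1 + s) (E(s) = -3 + (5*s + 1)/(-1 + s) = -3 + (1 + 5*s)/(-1 + s))
S(-10, 7)*(-64 + (E(-4) - 1*(-46))) = (-2/7)*(-64 + (2*(2 - 4)/(-1 - 4) - 1*(-46))) = (-2*1/7)*(-64 + (2*(-2)/(-5) + 46)) = -2*(-64 + (2*(-1/5)*(-2) + 46))/7 = -2*(-64 + (4/5 + 46))/7 = -2*(-64 + 234/5)/7 = -2/7*(-86/5) = 172/35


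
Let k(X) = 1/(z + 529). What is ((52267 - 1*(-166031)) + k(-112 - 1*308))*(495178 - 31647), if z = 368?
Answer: 90765538007017/897 ≈ 1.0119e+11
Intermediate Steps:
k(X) = 1/897 (k(X) = 1/(368 + 529) = 1/897)
((52267 - 1*(-166031)) + k(-112 - 1*308))*(495178 - 31647) = ((52267 - 1*(-166031)) + 1/897)*(495178 - 31647) = ((52267 + 166031) + 1/897)*463531 = (218298 + 1/897)*463531 = (195813307/897)*463531 = 90765538007017/897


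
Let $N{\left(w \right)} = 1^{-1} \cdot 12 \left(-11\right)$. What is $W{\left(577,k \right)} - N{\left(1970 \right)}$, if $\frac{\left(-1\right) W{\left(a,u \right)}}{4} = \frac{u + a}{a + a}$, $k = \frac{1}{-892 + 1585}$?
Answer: $\frac{51981928}{399861} \approx 130.0$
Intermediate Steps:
$k = \frac{1}{693} \approx 0.001443$
$W{\left(a,u \right)} = - \frac{2 \left(a + u\right)}{a}$ ($W{\left(a,u \right)} = - 4 \frac{u + a}{a + a} = - 4 \frac{a + u}{2 a} = - \frac{2 \left(a + u\right)}{a}$)
$N{\left(w \right)} = -132$ ($N{\left(w \right)} = 1 \cdot 12 \left(-11\right) = 12 \left(-11\right) = -132$)
$W{\left(577,k \right)} - N{\left(1970 \right)} = \left(-2 - \frac{2}{693 \cdot 577}\right) - -132 = \left(-2 - \frac{2}{693} \cdot \frac{1}{577}\right) + 132 = \left(-2 - \frac{2}{399861}\right) + 132 = - \frac{799724}{399861} + 132 = \frac{51981928}{399861}$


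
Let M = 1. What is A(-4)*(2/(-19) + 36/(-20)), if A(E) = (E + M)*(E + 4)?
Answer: 0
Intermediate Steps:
A(E) = (1 + E)*(4 + E) (A(E) = (E + 1)*(E + 4) = (1 + E)*(4 + E))
A(-4)*(2/(-19) + 36/(-20)) = (4 + (-4)**2 + 5*(-4))*(2/(-19) + 36/(-20)) = (4 + 16 - 20)*(2*(-1/19) + 36*(-1/20)) = 0*(-2/19 - 9/5) = 0*(-181/95) = 0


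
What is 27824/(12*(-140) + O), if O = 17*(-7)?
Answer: -27824/1799 ≈ -15.466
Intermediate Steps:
O = -119
27824/(12*(-140) + O) = 27824/(12*(-140) - 119) = 27824/(-1680 - 119) = 27824/(-1799) = 27824*(-1/1799) = -27824/1799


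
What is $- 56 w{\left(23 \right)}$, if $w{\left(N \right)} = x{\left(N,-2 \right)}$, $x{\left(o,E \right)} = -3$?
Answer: $168$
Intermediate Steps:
$w{\left(N \right)} = -3$
$- 56 w{\left(23 \right)} = \left(-56\right) \left(-3\right) = 168$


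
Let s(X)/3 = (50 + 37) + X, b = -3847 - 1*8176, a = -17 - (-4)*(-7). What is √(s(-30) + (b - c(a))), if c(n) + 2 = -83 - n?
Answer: 2*I*√2953 ≈ 108.68*I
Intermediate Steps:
a = -45 (a = -17 - 1*28 = -17 - 28 = -45)
b = -12023 (b = -3847 - 8176 = -12023)
s(X) = 261 + 3*X (s(X) = 3*((50 + 37) + X) = 3*(87 + X) = 261 + 3*X)
c(n) = -85 - n (c(n) = -2 + (-83 - n) = -85 - n)
√(s(-30) + (b - c(a))) = √((261 + 3*(-30)) + (-12023 - (-85 - 1*(-45)))) = √((261 - 90) + (-12023 - (-85 + 45))) = √(171 + (-12023 - 1*(-40))) = √(171 + (-12023 + 40)) = √(171 - 11983) = √(-11812) = 2*I*√2953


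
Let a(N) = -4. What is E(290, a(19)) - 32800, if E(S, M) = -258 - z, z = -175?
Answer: -32883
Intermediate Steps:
E(S, M) = -83 (E(S, M) = -258 - 1*(-175) = -258 + 175 = -83)
E(290, a(19)) - 32800 = -83 - 32800 = -32883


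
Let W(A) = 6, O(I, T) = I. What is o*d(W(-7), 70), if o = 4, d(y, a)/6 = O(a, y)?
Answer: 1680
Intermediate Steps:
d(y, a) = 6*a
o*d(W(-7), 70) = 4*(6*70) = 4*420 = 1680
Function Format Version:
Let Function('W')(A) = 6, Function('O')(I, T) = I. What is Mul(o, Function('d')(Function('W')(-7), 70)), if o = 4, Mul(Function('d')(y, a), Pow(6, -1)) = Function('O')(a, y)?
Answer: 1680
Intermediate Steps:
Function('d')(y, a) = Mul(6, a)
Mul(o, Function('d')(Function('W')(-7), 70)) = Mul(4, Mul(6, 70)) = Mul(4, 420) = 1680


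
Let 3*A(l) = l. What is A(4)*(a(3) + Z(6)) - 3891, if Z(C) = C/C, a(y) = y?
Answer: -11657/3 ≈ -3885.7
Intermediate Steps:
A(l) = l/3
Z(C) = 1
A(4)*(a(3) + Z(6)) - 3891 = ((⅓)*4)*(3 + 1) - 3891 = (4/3)*4 - 3891 = 16/3 - 3891 = -11657/3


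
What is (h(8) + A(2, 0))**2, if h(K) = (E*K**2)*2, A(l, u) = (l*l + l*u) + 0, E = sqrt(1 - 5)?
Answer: -65520 + 2048*I ≈ -65520.0 + 2048.0*I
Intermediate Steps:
E = 2*I (E = sqrt(-4) = 2*I ≈ 2.0*I)
A(l, u) = l**2 + l*u (A(l, u) = (l**2 + l*u) + 0 = l**2 + l*u)
h(K) = 4*I*K**2 (h(K) = ((2*I)*K**2)*2 = (2*I*K**2)*2 = 4*I*K**2)
(h(8) + A(2, 0))**2 = (4*I*8**2 + 2*(2 + 0))**2 = (4*I*64 + 2*2)**2 = (256*I + 4)**2 = (4 + 256*I)**2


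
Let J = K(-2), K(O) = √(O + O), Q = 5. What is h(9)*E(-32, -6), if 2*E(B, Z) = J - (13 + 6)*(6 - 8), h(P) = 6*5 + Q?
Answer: 665 + 35*I ≈ 665.0 + 35.0*I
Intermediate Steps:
K(O) = √2*√O (K(O) = √(2*O) = √2*√O)
h(P) = 35 (h(P) = 6*5 + 5 = 30 + 5 = 35)
J = 2*I (J = √2*√(-2) = √2*(I*√2) = 2*I ≈ 2.0*I)
E(B, Z) = 19 + I (E(B, Z) = (2*I - (13 + 6)*(6 - 8))/2 = (2*I - 19*(-2))/2 = (2*I - 1*(-38))/2 = (2*I + 38)/2 = (38 + 2*I)/2 = 19 + I)
h(9)*E(-32, -6) = 35*(19 + I) = 665 + 35*I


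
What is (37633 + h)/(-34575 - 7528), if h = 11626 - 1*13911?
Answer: -35348/42103 ≈ -0.83956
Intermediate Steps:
h = -2285 (h = 11626 - 13911 = -2285)
(37633 + h)/(-34575 - 7528) = (37633 - 2285)/(-34575 - 7528) = 35348/(-42103) = 35348*(-1/42103) = -35348/42103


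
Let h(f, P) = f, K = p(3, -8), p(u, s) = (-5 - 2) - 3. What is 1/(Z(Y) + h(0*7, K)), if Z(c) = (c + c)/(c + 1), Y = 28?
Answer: 29/56 ≈ 0.51786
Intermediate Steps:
p(u, s) = -10 (p(u, s) = -7 - 3 = -10)
K = -10
Z(c) = 2*c/(1 + c) (Z(c) = (2*c)/(1 + c) = 2*c/(1 + c))
1/(Z(Y) + h(0*7, K)) = 1/(2*28/(1 + 28) + 0*7) = 1/(2*28/29 + 0) = 1/(2*28*(1/29) + 0) = 1/(56/29 + 0) = 1/(56/29) = 29/56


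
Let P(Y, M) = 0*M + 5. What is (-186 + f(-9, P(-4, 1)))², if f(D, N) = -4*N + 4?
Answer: 40804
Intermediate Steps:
P(Y, M) = 5 (P(Y, M) = 0 + 5 = 5)
f(D, N) = 4 - 4*N
(-186 + f(-9, P(-4, 1)))² = (-186 + (4 - 4*5))² = (-186 + (4 - 20))² = (-186 - 16)² = (-202)² = 40804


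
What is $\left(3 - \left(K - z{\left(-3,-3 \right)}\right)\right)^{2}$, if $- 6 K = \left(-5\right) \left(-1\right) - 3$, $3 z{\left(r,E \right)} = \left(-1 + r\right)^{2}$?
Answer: $\frac{676}{9} \approx 75.111$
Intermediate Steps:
$z{\left(r,E \right)} = \frac{\left(-1 + r\right)^{2}}{3}$
$K = - \frac{1}{3}$ ($K = - \frac{\left(-5\right) \left(-1\right) - 3}{6} = - \frac{5 - 3}{6} = \left(- \frac{1}{6}\right) 2 = - \frac{1}{3} \approx -0.33333$)
$\left(3 - \left(K - z{\left(-3,-3 \right)}\right)\right)^{2} = \left(3 - \left(- \frac{1}{3} - \frac{\left(-1 - 3\right)^{2}}{3}\right)\right)^{2} = \left(3 + \left(\frac{\left(-4\right)^{2}}{3} + \frac{1}{3}\right)\right)^{2} = \left(3 + \left(\frac{1}{3} \cdot 16 + \frac{1}{3}\right)\right)^{2} = \left(3 + \left(\frac{16}{3} + \frac{1}{3}\right)\right)^{2} = \left(3 + \frac{17}{3}\right)^{2} = \left(\frac{26}{3}\right)^{2} = \frac{676}{9}$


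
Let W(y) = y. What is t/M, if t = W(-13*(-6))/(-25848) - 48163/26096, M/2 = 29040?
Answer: -51956363/1632361167360 ≈ -3.1829e-5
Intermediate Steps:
M = 58080 (M = 2*29040 = 58080)
t = -51956363/28105392 (t = -13*(-6)/(-25848) - 48163/26096 = 78*(-1/25848) - 48163*1/26096 = -13/4308 - 48163/26096 = -51956363/28105392 ≈ -1.8486)
t/M = -51956363/28105392/58080 = -51956363/28105392*1/58080 = -51956363/1632361167360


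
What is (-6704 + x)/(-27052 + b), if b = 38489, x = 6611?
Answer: -93/11437 ≈ -0.0081315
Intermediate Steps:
(-6704 + x)/(-27052 + b) = (-6704 + 6611)/(-27052 + 38489) = -93/11437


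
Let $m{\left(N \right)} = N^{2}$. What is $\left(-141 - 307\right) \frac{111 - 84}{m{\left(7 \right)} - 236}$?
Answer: $\frac{12096}{187} \approx 64.684$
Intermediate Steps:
$\left(-141 - 307\right) \frac{111 - 84}{m{\left(7 \right)} - 236} = \left(-141 - 307\right) \frac{111 - 84}{7^{2} - 236} = - 448 \frac{27}{49 - 236} = - 448 \frac{27}{-187} = - 448 \cdot 27 \left(- \frac{1}{187}\right) = \left(-448\right) \left(- \frac{27}{187}\right) = \frac{12096}{187}$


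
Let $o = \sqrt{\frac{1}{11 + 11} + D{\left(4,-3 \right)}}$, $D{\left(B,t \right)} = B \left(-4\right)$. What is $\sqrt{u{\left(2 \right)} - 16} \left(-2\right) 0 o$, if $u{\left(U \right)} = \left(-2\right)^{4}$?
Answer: $0$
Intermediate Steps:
$D{\left(B,t \right)} = - 4 B$
$u{\left(U \right)} = 16$
$o = \frac{3 i \sqrt{858}}{22}$ ($o = \sqrt{\frac{1}{11 + 11} - 16} = \sqrt{\frac{1}{22} - 16} = \sqrt{- \frac{351}{22}} = \frac{3 i \sqrt{858}}{22} \approx 3.9943 i$)
$\sqrt{u{\left(2 \right)} - 16} \left(-2\right) 0 o = \sqrt{16 - 16} \left(-2\right) 0 \frac{3 i \sqrt{858}}{22} = \sqrt{0} \cdot 0 \frac{3 i \sqrt{858}}{22} = 0 \cdot 0 = 0$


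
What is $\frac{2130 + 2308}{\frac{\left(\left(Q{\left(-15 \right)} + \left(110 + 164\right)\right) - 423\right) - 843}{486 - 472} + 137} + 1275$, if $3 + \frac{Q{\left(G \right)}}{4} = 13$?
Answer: $\frac{92413}{69} \approx 1339.3$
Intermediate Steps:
$Q{\left(G \right)} = 40$ ($Q{\left(G \right)} = -12 + 4 \cdot 13 = -12 + 52 = 40$)
$\frac{2130 + 2308}{\frac{\left(\left(Q{\left(-15 \right)} + \left(110 + 164\right)\right) - 423\right) - 843}{486 - 472} + 137} + 1275 = \frac{2130 + 2308}{\frac{\left(\left(40 + \left(110 + 164\right)\right) - 423\right) - 843}{486 - 472} + 137} + 1275 = \frac{4438}{\frac{\left(\left(40 + 274\right) - 423\right) - 843}{14} + 137} + 1275 = \frac{4438}{\left(\left(314 - 423\right) - 843\right) \frac{1}{14} + 137} + 1275 = \frac{4438}{\left(-109 - 843\right) \frac{1}{14} + 137} + 1275 = \frac{4438}{\left(-952\right) \frac{1}{14} + 137} + 1275 = \frac{4438}{-68 + 137} + 1275 = \frac{4438}{69} + 1275 = \frac{92413}{69}$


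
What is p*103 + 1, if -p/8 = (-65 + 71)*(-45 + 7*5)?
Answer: 49441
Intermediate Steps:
p = 480 (p = -8*(-65 + 71)*(-45 + 7*5) = -48*(-45 + 35) = -48*(-10) = -8*(-60) = 480)
p*103 + 1 = 480*103 + 1 = 49440 + 1 = 49441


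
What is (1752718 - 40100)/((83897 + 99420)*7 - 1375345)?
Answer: -856309/46063 ≈ -18.590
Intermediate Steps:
(1752718 - 40100)/((83897 + 99420)*7 - 1375345) = 1712618/(183317*7 - 1375345) = 1712618/(1283219 - 1375345) = 1712618/(-92126) = 1712618*(-1/92126) = -856309/46063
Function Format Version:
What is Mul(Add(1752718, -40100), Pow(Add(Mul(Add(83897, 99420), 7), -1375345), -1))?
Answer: Rational(-856309, 46063) ≈ -18.590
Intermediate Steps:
Mul(Add(1752718, -40100), Pow(Add(Mul(Add(83897, 99420), 7), -1375345), -1)) = Mul(1712618, Pow(Add(Mul(183317, 7), -1375345), -1)) = Mul(1712618, Pow(Add(1283219, -1375345), -1)) = Mul(1712618, Pow(-92126, -1)) = Mul(1712618, Rational(-1, 92126)) = Rational(-856309, 46063)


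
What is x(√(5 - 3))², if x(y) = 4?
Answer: 16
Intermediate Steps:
x(√(5 - 3))² = 4² = 16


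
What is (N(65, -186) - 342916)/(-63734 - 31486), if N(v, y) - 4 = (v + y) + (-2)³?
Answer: 114347/31740 ≈ 3.6026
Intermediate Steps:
N(v, y) = -4 + v + y (N(v, y) = 4 + ((v + y) + (-2)³) = 4 + ((v + y) - 8) = 4 + (-8 + v + y) = -4 + v + y)
(N(65, -186) - 342916)/(-63734 - 31486) = ((-4 + 65 - 186) - 342916)/(-63734 - 31486) = (-125 - 342916)/(-95220) = -343041*(-1/95220) = 114347/31740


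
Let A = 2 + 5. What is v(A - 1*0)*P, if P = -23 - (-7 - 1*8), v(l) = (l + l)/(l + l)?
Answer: -8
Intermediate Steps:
A = 7
v(l) = 1 (v(l) = (2*l)/((2*l)) = (2*l)*(1/(2*l)) = 1)
P = -8 (P = -23 - (-7 - 8) = -23 - 1*(-15) = -23 + 15 = -8)
v(A - 1*0)*P = 1*(-8) = -8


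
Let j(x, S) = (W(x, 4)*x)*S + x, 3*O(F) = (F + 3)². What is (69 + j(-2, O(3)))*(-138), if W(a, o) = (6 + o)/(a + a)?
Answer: -17526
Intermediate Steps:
O(F) = (3 + F)²/3 (O(F) = (F + 3)²/3 = (3 + F)²/3)
W(a, o) = (6 + o)/(2*a) (W(a, o) = (6 + o)/((2*a)) = (6 + o)*(1/(2*a)) = (6 + o)/(2*a))
j(x, S) = x + 5*S (j(x, S) = (((6 + 4)/(2*x))*x)*S + x = (((½)*10/x)*x)*S + x = ((5/x)*x)*S + x = 5*S + x = x + 5*S)
(69 + j(-2, O(3)))*(-138) = (69 + (-2 + 5*((3 + 3)²/3)))*(-138) = (69 + (-2 + 5*((⅓)*6²)))*(-138) = (69 + (-2 + 5*((⅓)*36)))*(-138) = (69 + (-2 + 5*12))*(-138) = (69 + (-2 + 60))*(-138) = (69 + 58)*(-138) = 127*(-138) = -17526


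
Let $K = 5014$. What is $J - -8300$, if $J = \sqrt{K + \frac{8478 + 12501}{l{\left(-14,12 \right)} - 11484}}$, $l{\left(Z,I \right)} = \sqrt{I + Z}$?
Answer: $8300 + \sqrt{\frac{57559797 - 5014 i \sqrt{2}}{11484 - i \sqrt{2}}} \approx 8370.8 - 2.0 \cdot 10^{-6} i$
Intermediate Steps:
$J = \sqrt{5014 + \frac{20979}{-11484 + i \sqrt{2}}}$ ($J = \sqrt{5014 + \frac{8478 + 12501}{\sqrt{12 - 14} - 11484}} = \sqrt{5014 + \frac{20979}{\sqrt{-2} - 11484}} = \sqrt{5014 + \frac{20979}{i \sqrt{2} - 11484}} = \sqrt{5014 + \frac{20979}{-11484 + i \sqrt{2}}} \approx 70.797 - 2.0 \cdot 10^{-6} i$)
$J - -8300 = \sqrt{\frac{57559797 - 5014 i \sqrt{2}}{11484 - i \sqrt{2}}} - -8300 = \sqrt{\frac{57559797 - 5014 i \sqrt{2}}{11484 - i \sqrt{2}}} + 8300 = 8300 + \sqrt{\frac{57559797 - 5014 i \sqrt{2}}{11484 - i \sqrt{2}}}$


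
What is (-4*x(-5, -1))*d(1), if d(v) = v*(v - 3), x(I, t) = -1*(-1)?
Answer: 8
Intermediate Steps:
x(I, t) = 1
d(v) = v*(-3 + v)
(-4*x(-5, -1))*d(1) = (-4*1)*(1*(-3 + 1)) = -4*(-2) = 8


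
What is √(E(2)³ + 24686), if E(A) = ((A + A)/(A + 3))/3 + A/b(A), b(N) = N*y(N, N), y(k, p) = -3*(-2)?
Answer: √19995725910/900 ≈ 157.12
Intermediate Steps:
y(k, p) = 6
b(N) = 6*N (b(N) = N*6 = 6*N)
E(A) = ⅙ + 2*A/(3*(3 + A)) (E(A) = ((A + A)/(A + 3))/3 + A/((6*A)) = ((2*A)/(3 + A))*(⅓) + A*(1/(6*A)) = (2*A/(3 + A))*(⅓) + ⅙ = 2*A/(3*(3 + A)) + ⅙ = ⅙ + 2*A/(3*(3 + A)))
√(E(2)³ + 24686) = √(((3 + 5*2)/(6*(3 + 2)))³ + 24686) = √(((⅙)*(3 + 10)/5)³ + 24686) = √(((⅙)*(⅕)*13)³ + 24686) = √((13/30)³ + 24686) = √(2197/27000 + 24686) = √(666524197/27000) = √19995725910/900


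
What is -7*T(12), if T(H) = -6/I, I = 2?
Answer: 21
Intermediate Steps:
T(H) = -3 (T(H) = -6/2 = -6*½ = -3)
-7*T(12) = -7*(-3) = 21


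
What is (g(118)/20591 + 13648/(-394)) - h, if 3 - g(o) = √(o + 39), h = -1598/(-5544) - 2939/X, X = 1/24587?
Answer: 812534496281864723/11244415644 - √157/20591 ≈ 7.2261e+7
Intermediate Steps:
X = 1/24587 ≈ 4.0672e-5
h = -200308026197/2772 (h = -1598/(-5544) - 2939/1/24587 = -1598*(-1/5544) - 2939*24587 = 799/2772 - 72261193 = -200308026197/2772 ≈ -7.2261e+7)
g(o) = 3 - √(39 + o) (g(o) = 3 - √(o + 39) = 3 - √(39 + o))
(g(118)/20591 + 13648/(-394)) - h = ((3 - √(39 + 118))/20591 + 13648/(-394)) - 1*(-200308026197/2772) = ((3 - √157)*(1/20591) + 13648*(-1/394)) + 200308026197/2772 = ((3/20591 - √157/20591) - 6824/197) + 200308026197/2772 = (-140512393/4056427 - √157/20591) + 200308026197/2772 = 812534496281864723/11244415644 - √157/20591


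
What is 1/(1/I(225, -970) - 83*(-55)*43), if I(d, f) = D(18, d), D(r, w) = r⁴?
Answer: 104976/20606263921 ≈ 5.0944e-6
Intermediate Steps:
I(d, f) = 104976 (I(d, f) = 18⁴ = 104976)
1/(1/I(225, -970) - 83*(-55)*43) = 1/(1/104976 - 83*(-55)*43) = 1/(1/104976 + 4565*43) = 1/(1/104976 + 196295) = 1/(20606263921/104976) = 104976/20606263921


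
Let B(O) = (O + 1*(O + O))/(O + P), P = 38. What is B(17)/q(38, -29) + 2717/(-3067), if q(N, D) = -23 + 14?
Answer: -500444/506055 ≈ -0.98891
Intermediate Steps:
q(N, D) = -9
B(O) = 3*O/(38 + O) (B(O) = (O + 1*(O + O))/(O + 38) = (O + 1*(2*O))/(38 + O) = (O + 2*O)/(38 + O) = (3*O)/(38 + O) = 3*O/(38 + O))
B(17)/q(38, -29) + 2717/(-3067) = (3*17/(38 + 17))/(-9) + 2717/(-3067) = (3*17/55)*(-⅑) + 2717*(-1/3067) = (3*17*(1/55))*(-⅑) - 2717/3067 = (51/55)*(-⅑) - 2717/3067 = -17/165 - 2717/3067 = -500444/506055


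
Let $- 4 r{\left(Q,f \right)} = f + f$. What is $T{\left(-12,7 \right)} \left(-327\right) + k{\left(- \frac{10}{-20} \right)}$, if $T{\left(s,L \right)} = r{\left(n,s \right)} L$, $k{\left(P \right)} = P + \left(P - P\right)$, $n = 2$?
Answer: $- \frac{27467}{2} \approx -13734.0$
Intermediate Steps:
$r{\left(Q,f \right)} = - \frac{f}{2}$ ($r{\left(Q,f \right)} = - \frac{f + f}{4} = - \frac{2 f}{4} = - \frac{f}{2}$)
$k{\left(P \right)} = P$ ($k{\left(P \right)} = P + 0 = P$)
$T{\left(s,L \right)} = - \frac{L s}{2}$ ($T{\left(s,L \right)} = - \frac{s}{2} L = - \frac{L s}{2}$)
$T{\left(-12,7 \right)} \left(-327\right) + k{\left(- \frac{10}{-20} \right)} = \left(- \frac{1}{2}\right) 7 \left(-12\right) \left(-327\right) - \frac{10}{-20} = 42 \left(-327\right) - - \frac{1}{2} = -13734 + \frac{1}{2} = - \frac{27467}{2}$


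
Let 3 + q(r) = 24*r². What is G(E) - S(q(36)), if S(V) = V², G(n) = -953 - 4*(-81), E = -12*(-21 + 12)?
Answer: -967272830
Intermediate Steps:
q(r) = -3 + 24*r²
E = 108 (E = -12*(-9) = 108)
G(n) = -629 (G(n) = -953 + 324 = -629)
G(E) - S(q(36)) = -629 - (-3 + 24*36²)² = -629 - (-3 + 24*1296)² = -629 - (-3 + 31104)² = -629 - 1*31101² = -629 - 1*967272201 = -629 - 967272201 = -967272830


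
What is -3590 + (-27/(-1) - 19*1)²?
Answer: -3526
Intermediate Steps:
-3590 + (-27/(-1) - 19*1)² = -3590 + (-27*(-1) - 19)² = -3590 + (27 - 19)² = -3590 + 8² = -3590 + 64 = -3526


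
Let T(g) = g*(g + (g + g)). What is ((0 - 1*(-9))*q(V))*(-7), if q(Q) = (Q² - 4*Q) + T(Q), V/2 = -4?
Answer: -18144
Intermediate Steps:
V = -8 (V = 2*(-4) = -8)
T(g) = 3*g² (T(g) = g*(g + 2*g) = g*(3*g) = 3*g²)
q(Q) = -4*Q + 4*Q² (q(Q) = (Q² - 4*Q) + 3*Q² = -4*Q + 4*Q²)
((0 - 1*(-9))*q(V))*(-7) = ((0 - 1*(-9))*(4*(-8)*(-1 - 8)))*(-7) = ((0 + 9)*(4*(-8)*(-9)))*(-7) = (9*288)*(-7) = 2592*(-7) = -18144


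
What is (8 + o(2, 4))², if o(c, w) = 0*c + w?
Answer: 144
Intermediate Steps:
o(c, w) = w (o(c, w) = 0 + w = w)
(8 + o(2, 4))² = (8 + 4)² = 12² = 144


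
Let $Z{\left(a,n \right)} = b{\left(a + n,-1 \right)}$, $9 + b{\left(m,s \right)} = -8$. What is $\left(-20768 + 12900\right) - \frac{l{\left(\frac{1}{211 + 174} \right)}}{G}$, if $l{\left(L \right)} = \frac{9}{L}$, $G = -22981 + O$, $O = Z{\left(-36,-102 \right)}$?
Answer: $- \frac{60314933}{7666} \approx -7867.9$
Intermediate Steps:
$b{\left(m,s \right)} = -17$ ($b{\left(m,s \right)} = -9 - 8 = -17$)
$Z{\left(a,n \right)} = -17$
$O = -17$
$G = -22998$ ($G = -22981 - 17 = -22998$)
$\left(-20768 + 12900\right) - \frac{l{\left(\frac{1}{211 + 174} \right)}}{G} = \left(-20768 + 12900\right) - \frac{9 \frac{1}{\frac{1}{211 + 174}}}{-22998} = -7868 - \frac{9}{\frac{1}{385}} \left(- \frac{1}{22998}\right) = -7868 - 9 \frac{1}{\frac{1}{385}} \left(- \frac{1}{22998}\right) = -7868 - 9 \cdot 385 \left(- \frac{1}{22998}\right) = -7868 - 3465 \left(- \frac{1}{22998}\right) = -7868 - - \frac{1155}{7666} = -7868 + \frac{1155}{7666} = - \frac{60314933}{7666}$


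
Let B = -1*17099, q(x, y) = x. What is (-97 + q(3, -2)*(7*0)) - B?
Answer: 17002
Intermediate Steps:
B = -17099
(-97 + q(3, -2)*(7*0)) - B = (-97 + 3*(7*0)) - 1*(-17099) = (-97 + 3*0) + 17099 = (-97 + 0) + 17099 = -97 + 17099 = 17002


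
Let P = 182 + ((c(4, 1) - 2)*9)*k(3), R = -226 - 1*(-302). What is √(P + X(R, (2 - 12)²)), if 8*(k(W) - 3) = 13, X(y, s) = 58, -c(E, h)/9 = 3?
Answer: I*√15474/4 ≈ 31.099*I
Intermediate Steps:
c(E, h) = -27 (c(E, h) = -9*3 = -27)
R = 76 (R = -226 + 302 = 76)
k(W) = 37/8 (k(W) = 3 + (⅛)*13 = 3 + 13/8 = 37/8)
P = -8201/8 (P = 182 + ((-27 - 2)*9)*(37/8) = 182 - 29*9*(37/8) = 182 - 261*37/8 = 182 - 9657/8 = -8201/8 ≈ -1025.1)
√(P + X(R, (2 - 12)²)) = √(-8201/8 + 58) = √(-7737/8) = I*√15474/4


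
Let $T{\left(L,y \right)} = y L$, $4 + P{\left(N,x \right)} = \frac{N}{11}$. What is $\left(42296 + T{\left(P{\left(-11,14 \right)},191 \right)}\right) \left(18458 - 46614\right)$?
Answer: $-1163997196$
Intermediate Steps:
$P{\left(N,x \right)} = -4 + \frac{N}{11}$
$T{\left(L,y \right)} = L y$
$\left(42296 + T{\left(P{\left(-11,14 \right)},191 \right)}\right) \left(18458 - 46614\right) = \left(42296 + \left(-4 + \frac{1}{11} \left(-11\right)\right) 191\right) \left(18458 - 46614\right) = \left(42296 + \left(-4 - 1\right) 191\right) \left(-28156\right) = \left(42296 - 955\right) \left(-28156\right) = 41341 \left(-28156\right) = -1163997196$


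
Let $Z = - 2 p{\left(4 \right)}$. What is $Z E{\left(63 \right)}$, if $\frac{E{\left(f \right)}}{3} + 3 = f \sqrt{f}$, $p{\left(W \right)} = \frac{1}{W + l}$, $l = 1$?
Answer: $\frac{18}{5} - \frac{1134 \sqrt{7}}{5} \approx -596.46$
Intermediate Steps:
$p{\left(W \right)} = \frac{1}{1 + W}$ ($p{\left(W \right)} = \frac{1}{W + 1} = \frac{1}{1 + W}$)
$E{\left(f \right)} = -9 + 3 f^{\frac{3}{2}}$ ($E{\left(f \right)} = -9 + 3 f \sqrt{f} = -9 + 3 f^{\frac{3}{2}}$)
$Z = - \frac{2}{5}$ ($Z = - \frac{2}{1 + 4} = - \frac{2}{5} \approx -0.4$)
$Z E{\left(63 \right)} = - \frac{2 \left(-9 + 3 \cdot 63^{\frac{3}{2}}\right)}{5} = - \frac{2 \left(-9 + 3 \cdot 189 \sqrt{7}\right)}{5} = - \frac{2 \left(-9 + 567 \sqrt{7}\right)}{5} = \frac{18}{5} - \frac{1134 \sqrt{7}}{5}$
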